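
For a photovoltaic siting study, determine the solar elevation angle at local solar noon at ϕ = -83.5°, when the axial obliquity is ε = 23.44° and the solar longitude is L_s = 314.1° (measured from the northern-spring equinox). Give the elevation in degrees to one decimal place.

Solar declination: sin δ = sin ε · sin L_s = sin 23.44° × sin 314.1° = -0.28566, so δ = -16.598°.
At local noon the hour angle is zero, so the zenith angle equals |ϕ − δ| = |-83.5° − (-16.598°)| = 66.902°.
Elevation = 90° − 66.902° = 23.1°.

23.1°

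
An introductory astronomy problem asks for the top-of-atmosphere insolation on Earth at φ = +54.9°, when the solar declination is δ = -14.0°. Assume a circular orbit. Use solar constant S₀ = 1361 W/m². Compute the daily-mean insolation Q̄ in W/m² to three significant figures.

cos H₀ = −tan(+54.9°) tan(-14.000°) = 0.3548, H₀ = 1.2081 rad.
Bracket: H₀ sin φ sin δ + cos φ cos δ sin H₀ = 1.2081×0.81815×-0.24192 + 0.57501×0.97030×0.93496 = -0.239115 + 0.521644 = 0.282529.
Q̄ = (S₀/π) × [bracket] = (1361/π) × 0.282529 = 122.4 W/m².

Q̄ ≈ 122 W/m²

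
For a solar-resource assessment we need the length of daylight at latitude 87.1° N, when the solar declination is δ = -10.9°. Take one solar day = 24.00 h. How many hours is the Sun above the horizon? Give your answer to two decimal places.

cos h₀ = −tan ϕ · tan δ = 3.8014 ≥ 1, so the Sun never rises (polar night) and h₀ = 0.
Daylight = 2h₀/(2π) × 24.00 h = (0.0000/π) × 24.00 = 0.00 h.

0.00 h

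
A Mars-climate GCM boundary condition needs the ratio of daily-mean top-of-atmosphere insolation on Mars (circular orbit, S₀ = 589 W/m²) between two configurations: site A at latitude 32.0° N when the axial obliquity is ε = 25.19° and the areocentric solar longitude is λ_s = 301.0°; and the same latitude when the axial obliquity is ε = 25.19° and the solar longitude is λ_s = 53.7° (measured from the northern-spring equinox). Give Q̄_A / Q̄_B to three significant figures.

— Configuration A (φ=+32.0°):
sin δ = sin 25.19° × sin 301.0° = -0.36483, so δ = -21.397°.
cos H₀ = −tan(+32.0°) tan(-21.397°) = 0.2448, H₀ = 1.3234 rad.
Bracket: H₀ sin φ sin δ + cos φ cos δ sin H₀ = 1.3234×0.52992×-0.36483 + 0.84805×0.93107×0.96956 = -0.255854 + 0.765559 = 0.509705.
Q̄ = (S₀/π) × [bracket] = (589/π) × 0.509705 = 95.562 W/m².
— Configuration B (φ=+32.0°):
Solar declination: sin δ = sin ε · sin λ_s = sin 25.19° × sin 53.7° = 0.34302, so δ = +20.061°.
cos H₀ = −tan(+32.0°) tan(+20.061°) = -0.2282, H₀ = 1.8010 rad.
Bracket: H₀ sin φ sin δ + cos φ cos δ sin H₀ = 1.8010×0.52992×0.34302 + 0.84805×0.93933×0.97362 = 0.327373 + 0.775585 = 1.102958.
Q̄ = (S₀/π) × [bracket] = (589/π) × 1.102958 = 206.79 W/m².
Ratio Q̄_A / Q̄_B = 95.562 / 206.79 = 0.4621.

Q̄_A / Q̄_B ≈ 0.462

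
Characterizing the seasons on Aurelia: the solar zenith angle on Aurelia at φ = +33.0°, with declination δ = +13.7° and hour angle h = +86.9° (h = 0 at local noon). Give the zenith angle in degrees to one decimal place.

θ_z = 80.0°

cos θ_z = sin φ sin δ + cos φ cos δ cos h = 0.128991 + 0.044064 = 0.173055.
θ_z = arccos(0.173055) = 80.0°.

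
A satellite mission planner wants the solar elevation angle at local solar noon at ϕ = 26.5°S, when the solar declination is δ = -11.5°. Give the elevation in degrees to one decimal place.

75.0°

At local noon the hour angle is zero, so the zenith angle equals |ϕ − δ| = |-26.5° − (-11.500°)| = 15.000°.
Elevation = 90° − 15.000° = 75.0°.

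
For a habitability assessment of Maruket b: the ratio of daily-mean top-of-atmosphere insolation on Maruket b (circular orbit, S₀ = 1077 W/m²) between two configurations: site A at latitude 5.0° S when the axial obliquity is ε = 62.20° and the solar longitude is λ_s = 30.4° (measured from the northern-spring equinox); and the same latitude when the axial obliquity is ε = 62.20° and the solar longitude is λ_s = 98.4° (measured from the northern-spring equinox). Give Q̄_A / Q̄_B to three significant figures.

Q̄_A / Q̄_B ≈ 2.25

— Configuration A (φ=-5.0°):
Solar declination: sin δ = sin ε · sin λ_s = sin 62.20° × sin 30.4° = 0.44763, so δ = +26.592°.
cos H₀ = −tan(-5.0°) tan(+26.592°) = 0.0438, H₀ = 1.5270 rad.
Bracket: H₀ sin φ sin δ + cos φ cos δ sin H₀ = 1.5270×-0.08716×0.44763 + 0.99619×0.89422×0.99904 = -0.059577 + 0.889958 = 0.830381.
Q̄ = (S₀/π) × [bracket] = (1077/π) × 0.830381 = 284.67 W/m².
— Configuration B (φ=-5.0°):
Solar declination: sin δ = sin ε · sin λ_s = sin 62.20° × sin 98.4° = 0.87509, so δ = +61.056°.
cos H₀ = −tan(-5.0°) tan(+61.056°) = 0.1582, H₀ = 1.4119 rad.
Bracket: H₀ sin φ sin δ + cos φ cos δ sin H₀ = 1.4119×-0.08716×0.87509 + 0.99619×0.48396×0.98741 = -0.107690 + 0.476046 = 0.368356.
Q̄ = (S₀/π) × [bracket] = (1077/π) × 0.368356 = 126.28 W/m².
Ratio Q̄_A / Q̄_B = 284.67 / 126.28 = 2.254.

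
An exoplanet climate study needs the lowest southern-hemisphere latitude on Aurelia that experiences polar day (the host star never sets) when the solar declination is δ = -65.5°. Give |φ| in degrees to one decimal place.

Polar day requires cos H₀ = −tan φ tan δ ≤ −1, i.e. tan φ tan δ ≥ 1.
The boundary is |tan φ| · |tan δ| = 1, so |φ| = 90° − |δ| = 90° − 65.5° = 24.5° in the southern hemisphere.

|φ| = 24.5°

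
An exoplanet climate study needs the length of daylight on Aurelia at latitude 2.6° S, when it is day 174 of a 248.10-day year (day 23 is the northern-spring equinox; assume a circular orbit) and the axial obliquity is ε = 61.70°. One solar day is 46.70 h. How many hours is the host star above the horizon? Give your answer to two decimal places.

Solar longitude: λ_s = 360° × (174 − 23)/248.10 = 219.105°.
sin δ = sin 61.70° × sin 219.105° = -0.55536, so δ = -33.735°.
cos H₀ = −tan φ · tan δ = −tan(-2.6°) × tan(-33.735°) = -0.0303, so H₀ = 1.6011 rad = 91.74°.
Daylight = 2H₀/(2π) × 46.70 h = (1.6011/π) × 46.70 = 23.80 h.

23.80 h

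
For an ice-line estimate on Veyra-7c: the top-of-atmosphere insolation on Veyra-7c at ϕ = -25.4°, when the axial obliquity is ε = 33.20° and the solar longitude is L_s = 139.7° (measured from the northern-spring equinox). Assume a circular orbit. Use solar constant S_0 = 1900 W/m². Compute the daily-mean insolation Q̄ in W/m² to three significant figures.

Solar declination: sin δ = sin ε · sin L_s = sin 33.20° × sin 139.7° = 0.35416, so δ = +20.742°.
cos h₀ = −tan(-25.4°) tan(+20.742°) = 0.1798, h₀ = 1.3900 rad.
Bracket: h₀ sin ϕ sin δ + cos ϕ cos δ sin h₀ = 1.3900×-0.42894×0.35416 + 0.90334×0.93519×0.98370 = -0.211160 + 0.831024 = 0.619864.
Q̄ = (S_0/π) × [bracket] = (1900/π) × 0.619864 = 374.9 W/m².

Q̄ ≈ 375 W/m²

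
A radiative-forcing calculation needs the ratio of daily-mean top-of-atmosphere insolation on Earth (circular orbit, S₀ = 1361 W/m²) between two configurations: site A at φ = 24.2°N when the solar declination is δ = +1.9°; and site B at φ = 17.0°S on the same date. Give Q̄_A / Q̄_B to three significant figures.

Q̄_A / Q̄_B ≈ 0.992

— Configuration A (φ=+24.2°):
cos H₀ = −tan(+24.2°) tan(+1.900°) = -0.0149, H₀ = 1.5857 rad.
Bracket: H₀ sin φ sin δ + cos φ cos δ sin H₀ = 1.5857×0.40992×0.03316 + 0.91212×0.99945×0.99989 = 0.021554 + 0.911518 = 0.933072.
Q̄ = (S₀/π) × [bracket] = (1361/π) × 0.933072 = 404.23 W/m².
— Configuration B (φ=-17.0°):
cos H₀ = −tan(-17.0°) tan(+1.900°) = 0.0101, H₀ = 1.5607 rad.
Bracket: H₀ sin φ sin δ + cos φ cos δ sin H₀ = 1.5607×-0.29237×0.03316 + 0.95630×0.99945×0.99995 = -0.015131 + 0.955726 = 0.940595.
Q̄ = (S₀/π) × [bracket] = (1361/π) × 0.940595 = 407.48 W/m².
Ratio Q̄_A / Q̄_B = 404.23 / 407.48 = 0.9920.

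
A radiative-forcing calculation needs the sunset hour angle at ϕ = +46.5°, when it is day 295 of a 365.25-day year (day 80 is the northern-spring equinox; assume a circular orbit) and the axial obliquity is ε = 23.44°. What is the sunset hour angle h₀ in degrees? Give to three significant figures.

Solar longitude: L_s = 360° × (295 − 80)/365.25 = 211.910°.
sin δ = sin 23.44° × sin 211.910° = -0.21026, so δ = -12.138°.
cos h₀ = −tan ϕ · tan δ = −tan(+46.5°) × tan(-12.138°) = 0.2266, so h₀ = 1.3422 rad = 76.90°.

h₀ = 76.9°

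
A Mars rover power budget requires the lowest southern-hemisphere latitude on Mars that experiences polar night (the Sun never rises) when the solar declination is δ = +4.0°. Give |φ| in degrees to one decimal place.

Polar night requires cos H₀ = −tan φ tan δ ≥ 1, i.e. tan φ tan δ ≤ −1.
The boundary is |tan φ| · |tan δ| = 1, so |φ| = 90° − |δ| = 90° − 4.0° = 86.0° in the southern hemisphere.

|φ| = 86.0°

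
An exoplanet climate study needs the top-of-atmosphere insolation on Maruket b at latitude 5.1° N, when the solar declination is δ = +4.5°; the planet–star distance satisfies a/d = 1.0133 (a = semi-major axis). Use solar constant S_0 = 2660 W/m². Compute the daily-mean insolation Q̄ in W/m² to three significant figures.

cos h₀ = −tan(+5.1°) tan(+4.500°) = -0.0070, h₀ = 1.5778 rad.
Bracket: h₀ sin ϕ sin δ + cos ϕ cos δ sin h₀ = 1.5778×0.08889×0.07846 + 0.99604×0.99692×0.99998 = 0.011004 + 0.992952 = 1.003956.
Inverse-square distance factor (a/d)² = 1.0133² = 1.026777.
Q̄ = (S_0/π) × 1.026777 × [bracket] = (2660/π) × 1.026777 × 1.003956 = 872.8 W/m².

Q̄ ≈ 873 W/m²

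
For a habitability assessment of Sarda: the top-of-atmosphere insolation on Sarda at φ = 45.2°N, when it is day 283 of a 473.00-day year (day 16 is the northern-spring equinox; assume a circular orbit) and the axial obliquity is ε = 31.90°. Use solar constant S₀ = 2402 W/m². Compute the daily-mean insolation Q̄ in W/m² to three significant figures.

Solar longitude: λ_s = 360° × (283 − 16)/473.00 = 203.214°.
sin δ = sin 31.90° × sin 203.214° = -0.20829, so δ = -12.022°.
cos H₀ = −tan(+45.2°) tan(-12.022°) = 0.2145, H₀ = 1.3547 rad.
Bracket: H₀ sin φ sin δ + cos φ cos δ sin H₀ = 1.3547×0.70957×-0.20829 + 0.70463×0.97807×0.97673 = -0.200220 + 0.673140 = 0.472920.
Q̄ = (S₀/π) × [bracket] = (2402/π) × 0.472920 = 361.6 W/m².

Q̄ ≈ 362 W/m²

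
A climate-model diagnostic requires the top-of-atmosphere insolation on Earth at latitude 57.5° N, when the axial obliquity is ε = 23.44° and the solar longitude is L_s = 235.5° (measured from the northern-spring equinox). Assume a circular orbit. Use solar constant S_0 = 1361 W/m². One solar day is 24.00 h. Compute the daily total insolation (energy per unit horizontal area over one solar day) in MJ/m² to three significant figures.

Solar declination: sin δ = sin ε · sin L_s = sin 23.44° × sin 235.5° = -0.32783, so δ = -19.137°.
cos h₀ = −tan(+57.5°) tan(-19.137°) = 0.5447, h₀ = 0.9948 rad.
Bracket: h₀ sin ϕ sin δ + cos ϕ cos δ sin h₀ = 0.9948×0.84339×-0.32783 + 0.53730×0.94474×0.83864 = -0.275051 + 0.425701 = 0.150650.
Q̄ = (S_0/π) × [bracket] = (1361/π) × 0.150650 = 65.265 W/m².
Daily total = Q̄ × 24.00 h × 3600 s/h = 65.265 × 24.00 × 3600 / 10⁶ = 5.639 MJ/m².

5.64 MJ/m²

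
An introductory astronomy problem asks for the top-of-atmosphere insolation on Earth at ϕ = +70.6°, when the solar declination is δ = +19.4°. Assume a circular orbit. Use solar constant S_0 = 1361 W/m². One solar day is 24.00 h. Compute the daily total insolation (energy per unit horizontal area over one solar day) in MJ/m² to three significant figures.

cos h₀ = −tan(+70.6°) tan(+19.400°) = -1.0000, h₀ = 3.1416 rad.
Bracket: h₀ sin ϕ sin δ + cos ϕ cos δ sin h₀ = 3.1416×0.94322×0.33216 + 0.33216×0.94322×0.00000 = 0.984263 + 0.000000 = 0.984263.
Q̄ = (S_0/π) × [bracket] = (1361/π) × 0.984263 = 426.40 W/m².
Daily total = Q̄ × 24.00 h × 3600 s/h = 426.40 × 24.00 × 3600 / 10⁶ = 36.84 MJ/m².

36.8 MJ/m²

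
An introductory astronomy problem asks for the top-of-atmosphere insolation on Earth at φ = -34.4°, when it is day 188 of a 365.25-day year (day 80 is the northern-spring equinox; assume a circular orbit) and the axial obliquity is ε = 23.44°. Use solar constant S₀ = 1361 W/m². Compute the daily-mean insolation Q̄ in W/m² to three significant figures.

Solar longitude: λ_s = 360° × (188 − 80)/365.25 = 106.448°.
sin δ = sin 23.44° × sin 106.448° = 0.38151, so δ = +22.427°.
cos H₀ = −tan(-34.4°) tan(+22.427°) = 0.2826, H₀ = 1.2843 rad.
Bracket: H₀ sin φ sin δ + cos φ cos δ sin H₀ = 1.2843×-0.56497×0.38151 + 0.82511×0.92436×0.95924 = -0.276820 + 0.731611 = 0.454791.
Q̄ = (S₀/π) × [bracket] = (1361/π) × 0.454791 = 197.0 W/m².

Q̄ ≈ 197 W/m²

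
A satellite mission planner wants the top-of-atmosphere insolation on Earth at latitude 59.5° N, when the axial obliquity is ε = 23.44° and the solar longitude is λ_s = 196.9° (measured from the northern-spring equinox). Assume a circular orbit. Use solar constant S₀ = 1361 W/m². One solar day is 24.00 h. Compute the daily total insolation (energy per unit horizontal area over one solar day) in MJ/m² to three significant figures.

13.4 MJ/m²

Solar declination: sin δ = sin ε · sin λ_s = sin 23.44° × sin 196.9° = -0.11564, so δ = -6.640°.
cos H₀ = −tan(+59.5°) tan(-6.640°) = 0.1976, H₀ = 1.3718 rad.
Bracket: H₀ sin φ sin δ + cos φ cos δ sin H₀ = 1.3718×0.86163×-0.11564 + 0.50754×0.99329×0.98027 = -0.136685 + 0.494188 = 0.357503.
Q̄ = (S₀/π) × [bracket] = (1361/π) × 0.357503 = 154.88 W/m².
Daily total = Q̄ × 24.00 h × 3600 s/h = 154.88 × 24.00 × 3600 / 10⁶ = 13.38 MJ/m².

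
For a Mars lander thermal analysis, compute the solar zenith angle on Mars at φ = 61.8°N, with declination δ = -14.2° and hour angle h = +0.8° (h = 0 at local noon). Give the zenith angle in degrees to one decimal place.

cos θ_z = sin φ sin δ + cos φ cos δ cos h = -0.216190 + 0.458067 = 0.241877.
θ_z = arccos(0.241877) = 76.0°.

θ_z = 76.0°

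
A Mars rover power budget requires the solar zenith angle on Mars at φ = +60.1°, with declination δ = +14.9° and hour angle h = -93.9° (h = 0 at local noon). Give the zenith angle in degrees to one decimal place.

θ_z = 79.0°

cos θ_z = sin φ sin δ + cos φ cos δ cos h = 0.222908 + -0.032765 = 0.190143.
θ_z = arccos(0.190143) = 79.0°.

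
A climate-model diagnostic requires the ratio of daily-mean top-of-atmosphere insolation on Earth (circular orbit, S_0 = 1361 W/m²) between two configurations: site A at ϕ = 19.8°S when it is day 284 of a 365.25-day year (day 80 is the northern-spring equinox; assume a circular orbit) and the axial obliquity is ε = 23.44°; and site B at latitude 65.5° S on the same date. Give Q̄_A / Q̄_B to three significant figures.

— Configuration A (ϕ=-19.8°):
Solar longitude: L_s = 360° × (284 − 80)/365.25 = 201.068°.
sin δ = sin 23.44° × sin 201.068° = -0.14299, so δ = -8.221°.
cos h₀ = −tan(-19.8°) tan(-8.221°) = -0.0520, h₀ = 1.6228 rad.
Bracket: h₀ sin ϕ sin δ + cos ϕ cos δ sin h₀ = 1.6228×-0.33874×-0.14299 + 0.94088×0.98972×0.99865 = 0.078603 + 0.929951 = 1.008554.
Q̄ = (S_0/π) × [bracket] = (1361/π) × 1.008554 = 436.93 W/m².
— Configuration B (ϕ=-65.5°):
cos h₀ = −tan(-65.5°) tan(-8.221°) = -0.3170, h₀ = 1.8934 rad.
Bracket: h₀ sin ϕ sin δ + cos ϕ cos δ sin h₀ = 1.8934×-0.90996×-0.14299 + 0.41469×0.98972×0.94842 = 0.246360 + 0.389257 = 0.635617.
Q̄ = (S_0/π) × [bracket] = (1361/π) × 0.635617 = 275.36 W/m².
Ratio Q̄_A / Q̄_B = 436.93 / 275.36 = 1.587.

Q̄_A / Q̄_B ≈ 1.59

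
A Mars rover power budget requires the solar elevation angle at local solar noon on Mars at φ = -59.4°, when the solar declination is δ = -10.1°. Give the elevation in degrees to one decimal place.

At local noon the hour angle is zero, so the zenith angle equals |φ − δ| = |-59.4° − (-10.100°)| = 49.300°.
Elevation = 90° − 49.300° = 40.7°.

40.7°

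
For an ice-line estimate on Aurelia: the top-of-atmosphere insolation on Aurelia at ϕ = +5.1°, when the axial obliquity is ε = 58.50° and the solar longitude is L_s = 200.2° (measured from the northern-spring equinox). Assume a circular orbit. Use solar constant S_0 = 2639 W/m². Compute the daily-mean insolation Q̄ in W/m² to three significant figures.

Q̄ ≈ 765 W/m²

Solar declination: sin δ = sin ε · sin L_s = sin 58.50° × sin 200.2° = -0.29442, so δ = -17.122°.
cos h₀ = −tan(+5.1°) tan(-17.122°) = 0.0275, h₀ = 1.5433 rad.
Bracket: h₀ sin ϕ sin δ + cos ϕ cos δ sin h₀ = 1.5433×0.08889×-0.29442 + 0.99604×0.95568×0.99962 = -0.040390 + 0.951534 = 0.911144.
Q̄ = (S_0/π) × [bracket] = (2639/π) × 0.911144 = 765.4 W/m².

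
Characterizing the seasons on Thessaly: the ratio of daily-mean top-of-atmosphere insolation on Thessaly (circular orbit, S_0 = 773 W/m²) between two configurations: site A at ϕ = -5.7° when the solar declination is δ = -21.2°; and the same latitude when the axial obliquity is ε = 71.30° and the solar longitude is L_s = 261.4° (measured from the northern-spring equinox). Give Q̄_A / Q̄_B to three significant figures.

— Configuration A (ϕ=-5.7°):
cos h₀ = −tan(-5.7°) tan(-21.200°) = -0.0387, h₀ = 1.6095 rad.
Bracket: h₀ sin ϕ sin δ + cos ϕ cos δ sin h₀ = 1.6095×-0.09932×-0.36162 + 0.99506×0.93232×0.99925 = 0.057807 + 0.927019 = 0.984826.
Q̄ = (S_0/π) × [bracket] = (773/π) × 0.984826 = 242.32 W/m².
— Configuration B (ϕ=-5.7°):
Solar declination: sin δ = sin ε · sin L_s = sin 71.30° × sin 261.4° = -0.93656, so δ = -69.482°.
cos h₀ = −tan(-5.7°) tan(-69.482°) = -0.2667, h₀ = 1.8408 rad.
Bracket: h₀ sin ϕ sin δ + cos ϕ cos δ sin h₀ = 1.8408×-0.09932×-0.93656 + 0.99506×0.35051×0.96378 = 0.171230 + 0.336146 = 0.507376.
Q̄ = (S_0/π) × [bracket] = (773/π) × 0.507376 = 124.84 W/m².
Ratio Q̄_A / Q̄_B = 242.32 / 124.84 = 1.941.

Q̄_A / Q̄_B ≈ 1.94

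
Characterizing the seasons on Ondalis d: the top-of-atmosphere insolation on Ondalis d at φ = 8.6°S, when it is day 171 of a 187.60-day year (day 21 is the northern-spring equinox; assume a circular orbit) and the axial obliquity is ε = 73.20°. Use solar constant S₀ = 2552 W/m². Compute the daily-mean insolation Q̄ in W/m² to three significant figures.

Q̄ ≈ 523 W/m²

Solar longitude: λ_s = 360° × (171 − 21)/187.60 = 287.846°.
sin δ = sin 73.20° × sin 287.846° = -0.91125, so δ = -65.679°.
cos H₀ = −tan(-8.6°) tan(-65.679°) = -0.3346, H₀ = 1.9120 rad.
Bracket: H₀ sin φ sin δ + cos φ cos δ sin H₀ = 1.9120×-0.14954×-0.91125 + 0.98876×0.41184×0.94235 = 0.260545 + 0.383735 = 0.644280.
Q̄ = (S₀/π) × [bracket] = (2552/π) × 0.644280 = 523.4 W/m².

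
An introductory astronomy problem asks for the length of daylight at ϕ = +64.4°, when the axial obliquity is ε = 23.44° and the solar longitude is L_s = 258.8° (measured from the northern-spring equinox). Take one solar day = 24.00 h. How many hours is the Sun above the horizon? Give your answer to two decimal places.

Solar declination: sin δ = sin ε · sin L_s = sin 23.44° × sin 258.8° = -0.39021, so δ = -22.968°.
cos h₀ = −tan ϕ · tan δ = −tan(+64.4°) × tan(-22.968°) = 0.8846, so h₀ = 0.4852 rad = 27.80°.
Daylight = 2h₀/(2π) × 24.00 h = (0.4852/π) × 24.00 = 3.71 h.

3.71 h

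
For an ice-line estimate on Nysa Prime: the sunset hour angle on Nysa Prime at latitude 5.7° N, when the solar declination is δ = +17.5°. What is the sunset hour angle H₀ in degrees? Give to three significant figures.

H₀ = 91.8°

cos H₀ = −tan φ · tan δ = −tan(+5.7°) × tan(+17.500°) = -0.0315, so H₀ = 1.6023 rad = 91.80°.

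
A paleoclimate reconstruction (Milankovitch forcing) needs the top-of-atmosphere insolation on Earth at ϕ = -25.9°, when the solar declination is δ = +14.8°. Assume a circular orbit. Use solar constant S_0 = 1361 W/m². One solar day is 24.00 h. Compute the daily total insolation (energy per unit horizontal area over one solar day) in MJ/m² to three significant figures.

26.3 MJ/m²

cos h₀ = −tan(-25.9°) tan(+14.800°) = 0.1283, h₀ = 1.4421 rad.
Bracket: h₀ sin ϕ sin δ + cos ϕ cos δ sin h₀ = 1.4421×-0.43680×0.25545 + 0.89956×0.96682×0.99174 = -0.160910 + 0.862529 = 0.701619.
Q̄ = (S_0/π) × [bracket] = (1361/π) × 0.701619 = 303.96 W/m².
Daily total = Q̄ × 24.00 h × 3600 s/h = 303.96 × 24.00 × 3600 / 10⁶ = 26.26 MJ/m².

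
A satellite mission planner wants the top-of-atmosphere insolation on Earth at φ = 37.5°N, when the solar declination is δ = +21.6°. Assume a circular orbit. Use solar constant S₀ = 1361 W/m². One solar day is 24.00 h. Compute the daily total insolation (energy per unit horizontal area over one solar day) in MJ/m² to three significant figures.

cos H₀ = −tan(+37.5°) tan(+21.600°) = -0.3038, H₀ = 1.8795 rad.
Bracket: H₀ sin φ sin δ + cos φ cos δ sin H₀ = 1.8795×0.60876×0.36812 + 0.79335×0.92978×0.95273 = 0.421190 + 0.702773 = 1.123963.
Q̄ = (S₀/π) × [bracket] = (1361/π) × 1.123963 = 486.92 W/m².
Daily total = Q̄ × 24.00 h × 3600 s/h = 486.92 × 24.00 × 3600 / 10⁶ = 42.07 MJ/m².

42.1 MJ/m²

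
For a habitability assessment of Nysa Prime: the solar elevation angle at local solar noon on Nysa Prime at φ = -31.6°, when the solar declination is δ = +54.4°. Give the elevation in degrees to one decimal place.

4.0°

At local noon the hour angle is zero, so the zenith angle equals |φ − δ| = |-31.6° − (+54.400°)| = 86.000°.
Elevation = 90° − 86.000° = 4.0°.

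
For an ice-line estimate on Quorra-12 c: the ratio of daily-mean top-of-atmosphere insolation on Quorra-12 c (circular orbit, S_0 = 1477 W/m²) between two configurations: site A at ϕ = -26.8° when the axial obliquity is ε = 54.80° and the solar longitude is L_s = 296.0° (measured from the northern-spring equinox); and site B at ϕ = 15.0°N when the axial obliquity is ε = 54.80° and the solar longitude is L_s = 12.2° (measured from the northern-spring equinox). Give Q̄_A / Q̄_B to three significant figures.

Q̄_A / Q̄_B ≈ 1.19

— Configuration A (ϕ=-26.8°):
Solar declination: sin δ = sin ε · sin L_s = sin 54.80° × sin 296.0° = -0.73444, so δ = -47.260°.
cos h₀ = −tan(-26.8°) tan(-47.260°) = -0.5467, h₀ = 2.1492 rad.
Bracket: h₀ sin ϕ sin δ + cos ϕ cos δ sin h₀ = 2.1492×-0.45088×-0.73444 + 0.89259×0.67867×0.83736 = 0.711695 + 0.507251 = 1.218946.
Q̄ = (S_0/π) × [bracket] = (1477/π) × 1.218946 = 573.08 W/m².
— Configuration B (ϕ=+15.0°):
Solar declination: sin δ = sin ε · sin L_s = sin 54.80° × sin 12.2° = 0.17268, so δ = +9.944°.
cos h₀ = −tan(+15.0°) tan(+9.944°) = -0.0470, h₀ = 1.6178 rad.
Bracket: h₀ sin ϕ sin δ + cos ϕ cos δ sin h₀ = 1.6178×0.25882×0.17268 + 0.96593×0.98498×0.99890 = 0.072304 + 0.950375 = 1.022679.
Q̄ = (S_0/π) × [bracket] = (1477/π) × 1.022679 = 480.81 W/m².
Ratio Q̄_A / Q̄_B = 573.08 / 480.81 = 1.192.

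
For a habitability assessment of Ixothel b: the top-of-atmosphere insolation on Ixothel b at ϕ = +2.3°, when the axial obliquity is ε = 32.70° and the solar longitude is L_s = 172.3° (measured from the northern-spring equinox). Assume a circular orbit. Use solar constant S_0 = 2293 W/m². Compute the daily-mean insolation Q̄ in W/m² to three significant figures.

Solar declination: sin δ = sin ε · sin L_s = sin 32.70° × sin 172.3° = 0.07238, so δ = +4.151°.
cos h₀ = −tan(+2.3°) tan(+4.151°) = -0.0029, h₀ = 1.5737 rad.
Bracket: h₀ sin ϕ sin δ + cos ϕ cos δ sin h₀ = 1.5737×0.04013×0.07238 + 0.99919×0.99738×1.00000 = 0.004571 + 0.996572 = 1.001143.
Q̄ = (S_0/π) × [bracket] = (2293/π) × 1.001143 = 730.7 W/m².

Q̄ ≈ 731 W/m²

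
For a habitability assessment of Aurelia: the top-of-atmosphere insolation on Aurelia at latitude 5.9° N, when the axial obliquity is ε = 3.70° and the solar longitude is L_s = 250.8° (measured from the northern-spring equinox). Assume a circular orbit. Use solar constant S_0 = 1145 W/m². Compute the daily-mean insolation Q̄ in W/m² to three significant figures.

Q̄ ≈ 358 W/m²

Solar declination: sin δ = sin ε · sin L_s = sin 3.70° × sin 250.8° = -0.06094, so δ = -3.494°.
cos h₀ = −tan(+5.9°) tan(-3.494°) = 0.0063, h₀ = 1.5645 rad.
Bracket: h₀ sin ϕ sin δ + cos ϕ cos δ sin h₀ = 1.5645×0.10279×-0.06094 + 0.99470×0.99814×0.99998 = -0.009800 + 0.992830 = 0.983030.
Q̄ = (S_0/π) × [bracket] = (1145/π) × 0.983030 = 358.3 W/m².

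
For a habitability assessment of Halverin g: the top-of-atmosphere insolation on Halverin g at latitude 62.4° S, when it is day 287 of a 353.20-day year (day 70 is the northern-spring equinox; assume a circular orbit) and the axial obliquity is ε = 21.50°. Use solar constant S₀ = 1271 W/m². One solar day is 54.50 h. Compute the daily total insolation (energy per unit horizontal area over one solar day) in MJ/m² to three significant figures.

Solar longitude: λ_s = 360° × (287 − 70)/353.20 = 221.178°.
sin δ = sin 21.50° × sin 221.178° = -0.24130, so δ = -13.963°.
cos H₀ = −tan(-62.4°) tan(-13.963°) = -0.4756, H₀ = 2.0665 rad.
Bracket: H₀ sin φ sin δ + cos φ cos δ sin H₀ = 2.0665×-0.88620×-0.24130 + 0.46330×0.97045×0.87965 = 0.441900 + 0.395499 = 0.837399.
Q̄ = (S₀/π) × [bracket] = (1271/π) × 0.837399 = 338.79 W/m².
Daily total = Q̄ × 54.50 h × 3600 s/h = 338.79 × 54.50 × 3600 / 10⁶ = 66.47 MJ/m².

66.5 MJ/m²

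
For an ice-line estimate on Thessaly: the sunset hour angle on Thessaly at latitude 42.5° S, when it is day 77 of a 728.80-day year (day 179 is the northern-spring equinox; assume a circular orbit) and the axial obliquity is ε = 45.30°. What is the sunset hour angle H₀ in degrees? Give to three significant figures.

Solar longitude: λ_s = 360° × (77 − 179)/728.80 = -50.384°, i.e. -50.384° + 360° = 309.616°.
sin δ = sin 45.30° × sin 309.616° = -0.54756, so δ = -33.199°.
cos H₀ = −tan φ · tan δ = −tan(-42.5°) × tan(-33.199°) = -0.5996, so H₀ = 2.2138 rad = 126.84°.

H₀ = 127°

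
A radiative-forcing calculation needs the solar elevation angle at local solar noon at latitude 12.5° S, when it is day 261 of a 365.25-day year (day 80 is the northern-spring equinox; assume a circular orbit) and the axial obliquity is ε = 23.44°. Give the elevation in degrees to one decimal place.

76.9°

Solar longitude: L_s = 360° × (261 − 80)/365.25 = 178.398°.
sin δ = sin 23.44° × sin 178.398° = 0.01112, so δ = +0.637°.
At local noon the hour angle is zero, so the zenith angle equals |ϕ − δ| = |-12.5° − (+0.637°)| = 13.137°.
Elevation = 90° − 13.137° = 76.9°.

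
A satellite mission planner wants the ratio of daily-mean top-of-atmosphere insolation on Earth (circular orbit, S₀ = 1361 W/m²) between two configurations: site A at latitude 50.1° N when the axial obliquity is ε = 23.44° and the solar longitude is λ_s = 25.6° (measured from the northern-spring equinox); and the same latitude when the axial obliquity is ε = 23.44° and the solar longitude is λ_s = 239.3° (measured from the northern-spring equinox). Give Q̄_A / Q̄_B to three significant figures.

— Configuration A (φ=+50.1°):
Solar declination: sin δ = sin ε · sin λ_s = sin 23.44° × sin 25.6° = 0.17188, so δ = +9.897°.
cos H₀ = −tan(+50.1°) tan(+9.897°) = -0.2087, H₀ = 1.7810 rad.
Bracket: H₀ sin φ sin δ + cos φ cos δ sin H₀ = 1.7810×0.76717×0.17188 + 0.64145×0.98512×0.97799 = 0.234845 + 0.617997 = 0.852842.
Q̄ = (S₀/π) × [bracket] = (1361/π) × 0.852842 = 369.47 W/m².
— Configuration B (φ=+50.1°):
Solar declination: sin δ = sin ε · sin λ_s = sin 23.44° × sin 239.3° = -0.34204, so δ = -20.001°.
cos H₀ = −tan(+50.1°) tan(-20.001°) = 0.4353, H₀ = 1.1204 rad.
Bracket: H₀ sin φ sin δ + cos φ cos δ sin H₀ = 1.1204×0.76717×-0.34204 + 0.64145×0.93969×0.90027 = -0.293996 + 0.542650 = 0.248654.
Q̄ = (S₀/π) × [bracket] = (1361/π) × 0.248654 = 107.72 W/m².
Ratio Q̄_A / Q̄_B = 369.47 / 107.72 = 3.430.

Q̄_A / Q̄_B ≈ 3.43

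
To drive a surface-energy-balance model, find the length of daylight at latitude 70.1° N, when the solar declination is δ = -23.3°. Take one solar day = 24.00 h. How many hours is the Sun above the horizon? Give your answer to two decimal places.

0.00 h

cos H₀ = −tan φ · tan δ = 1.1897 ≥ 1, so the Sun never rises (polar night) and H₀ = 0.
Daylight = 2H₀/(2π) × 24.00 h = (0.0000/π) × 24.00 = 0.00 h.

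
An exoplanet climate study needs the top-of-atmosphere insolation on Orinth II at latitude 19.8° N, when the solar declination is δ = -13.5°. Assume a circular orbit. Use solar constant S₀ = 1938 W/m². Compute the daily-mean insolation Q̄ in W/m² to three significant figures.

cos H₀ = −tan(+19.8°) tan(-13.500°) = 0.0864, H₀ = 1.4843 rad.
Bracket: H₀ sin φ sin δ + cos φ cos δ sin H₀ = 1.4843×0.33874×-0.23345 + 0.94088×0.97237×0.99626 = -0.117377 + 0.911462 = 0.794085.
Q̄ = (S₀/π) × [bracket] = (1938/π) × 0.794085 = 489.9 W/m².

Q̄ ≈ 490 W/m²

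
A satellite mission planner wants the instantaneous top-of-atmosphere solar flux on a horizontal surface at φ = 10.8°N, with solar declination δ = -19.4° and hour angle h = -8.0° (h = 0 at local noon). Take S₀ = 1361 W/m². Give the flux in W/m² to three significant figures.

1.16e+03 W/m²

cos θ_z = sin φ sin δ + cos φ cos δ cos h = -0.062241 + 0.917499 = 0.855258.
Flux = S₀ · cos θ_z = 1361 × 0.855258 = 1164 W/m².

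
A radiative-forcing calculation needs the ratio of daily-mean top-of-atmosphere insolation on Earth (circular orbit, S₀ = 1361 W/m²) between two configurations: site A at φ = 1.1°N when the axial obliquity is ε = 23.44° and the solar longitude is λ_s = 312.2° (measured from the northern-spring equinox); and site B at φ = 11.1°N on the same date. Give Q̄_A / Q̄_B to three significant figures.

— Configuration A (φ=+1.1°):
Solar declination: sin δ = sin ε · sin λ_s = sin 23.44° × sin 312.2° = -0.29468, so δ = -17.139°.
cos H₀ = −tan(+1.1°) tan(-17.139°) = 0.0059, H₀ = 1.5649 rad.
Bracket: H₀ sin φ sin δ + cos φ cos δ sin H₀ = 1.5649×0.01920×-0.29468 + 0.99982×0.95559×0.99998 = -0.008854 + 0.955399 = 0.946545.
Q̄ = (S₀/π) × [bracket] = (1361/π) × 0.946545 = 410.06 W/m².
— Configuration B (φ=+11.1°):
cos H₀ = −tan(+11.1°) tan(-17.139°) = 0.0605, H₀ = 1.5103 rad.
Bracket: H₀ sin φ sin δ + cos φ cos δ sin H₀ = 1.5103×0.19252×-0.29468 + 0.98129×0.95559×0.99817 = -0.085682 + 0.935995 = 0.850313.
Q̄ = (S₀/π) × [bracket] = (1361/π) × 0.850313 = 368.37 W/m².
Ratio Q̄_A / Q̄_B = 410.06 / 368.37 = 1.113.

Q̄_A / Q̄_B ≈ 1.11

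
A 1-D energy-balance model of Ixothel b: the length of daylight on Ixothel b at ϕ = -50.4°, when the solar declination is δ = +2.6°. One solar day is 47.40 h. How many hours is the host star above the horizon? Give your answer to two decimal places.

22.87 h

cos h₀ = −tan ϕ · tan δ = −tan(-50.4°) × tan(+2.600°) = 0.0549, so h₀ = 1.5159 rad = 86.85°.
Daylight = 2h₀/(2π) × 47.40 h = (1.5159/π) × 47.40 = 22.87 h.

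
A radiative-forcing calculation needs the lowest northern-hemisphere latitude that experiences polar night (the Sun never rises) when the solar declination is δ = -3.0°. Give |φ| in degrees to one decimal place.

|φ| = 87.0°

Polar night requires cos H₀ = −tan φ tan δ ≥ 1, i.e. tan φ tan δ ≤ −1.
The boundary is |tan φ| · |tan δ| = 1, so |φ| = 90° − |δ| = 90° − 3.0° = 87.0° in the northern hemisphere.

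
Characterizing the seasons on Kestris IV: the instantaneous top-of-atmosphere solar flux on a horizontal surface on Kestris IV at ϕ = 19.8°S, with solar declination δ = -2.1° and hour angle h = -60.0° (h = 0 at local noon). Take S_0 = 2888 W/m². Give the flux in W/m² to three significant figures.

1.39e+03 W/m²

cos θ_z = sin ϕ sin δ + cos ϕ cos δ cos h = 0.012413 + 0.470124 = 0.482537.
Flux = S_0 · cos θ_z = 2888 × 0.482537 = 1394 W/m².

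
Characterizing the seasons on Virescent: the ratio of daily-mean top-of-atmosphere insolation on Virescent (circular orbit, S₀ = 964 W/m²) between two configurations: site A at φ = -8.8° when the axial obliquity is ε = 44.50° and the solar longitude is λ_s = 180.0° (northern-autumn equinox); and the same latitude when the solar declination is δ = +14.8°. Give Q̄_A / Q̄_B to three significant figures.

— Configuration A (φ=-8.8°):
Solar declination: sin δ = sin ε · sin λ_s = sin 44.50° × sin 180.0° = 0.00000, so δ = +0.000°.
cos H₀ = −tan(-8.8°) tan(+0.000°) = 0.0000, H₀ = 1.5708 rad.
Bracket: H₀ sin φ sin δ + cos φ cos δ sin H₀ = 1.5708×-0.15299×0.00000 + 0.98823×1.00000×1.00000 = -0.000000 + 0.988230 = 0.988230.
Q̄ = (S₀/π) × [bracket] = (964/π) × 0.988230 = 303.24 W/m².
— Configuration B (φ=-8.8°):
cos H₀ = −tan(-8.8°) tan(+14.800°) = 0.0409, H₀ = 1.5299 rad.
Bracket: H₀ sin φ sin δ + cos φ cos δ sin H₀ = 1.5299×-0.15299×0.25545 + 0.98823×0.96682×0.99916 = -0.059790 + 0.954638 = 0.894848.
Q̄ = (S₀/π) × [bracket] = (964/π) × 0.894848 = 274.58 W/m².
Ratio Q̄_A / Q̄_B = 303.24 / 274.58 = 1.104.

Q̄_A / Q̄_B ≈ 1.10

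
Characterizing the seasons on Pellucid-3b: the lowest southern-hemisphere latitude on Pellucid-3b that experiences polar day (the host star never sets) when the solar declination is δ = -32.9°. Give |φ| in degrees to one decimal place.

Polar day requires cos H₀ = −tan φ tan δ ≤ −1, i.e. tan φ tan δ ≥ 1.
The boundary is |tan φ| · |tan δ| = 1, so |φ| = 90° − |δ| = 90° − 32.9° = 57.1° in the southern hemisphere.

|φ| = 57.1°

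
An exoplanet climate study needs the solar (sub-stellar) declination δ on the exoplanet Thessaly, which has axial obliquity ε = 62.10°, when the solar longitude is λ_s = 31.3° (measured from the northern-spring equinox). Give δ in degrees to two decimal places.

δ = +27.33°

sin δ = sin ε · sin λ_s = sin 62.10° × sin 31.3° = 0.459133.
δ = arcsin(0.459133) = +27.33°.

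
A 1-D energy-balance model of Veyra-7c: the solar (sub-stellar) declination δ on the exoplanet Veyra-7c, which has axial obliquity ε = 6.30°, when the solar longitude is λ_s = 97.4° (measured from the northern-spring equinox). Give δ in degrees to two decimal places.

δ = +6.25°

sin δ = sin ε · sin λ_s = sin 6.30° × sin 97.4° = 0.108820.
δ = arcsin(0.108820) = +6.25°.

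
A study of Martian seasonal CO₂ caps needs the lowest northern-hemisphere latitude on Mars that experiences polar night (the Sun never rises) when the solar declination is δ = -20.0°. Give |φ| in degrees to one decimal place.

Polar night requires cos H₀ = −tan φ tan δ ≥ 1, i.e. tan φ tan δ ≤ −1.
The boundary is |tan φ| · |tan δ| = 1, so |φ| = 90° − |δ| = 90° − 20.0° = 70.0° in the northern hemisphere.

|φ| = 70.0°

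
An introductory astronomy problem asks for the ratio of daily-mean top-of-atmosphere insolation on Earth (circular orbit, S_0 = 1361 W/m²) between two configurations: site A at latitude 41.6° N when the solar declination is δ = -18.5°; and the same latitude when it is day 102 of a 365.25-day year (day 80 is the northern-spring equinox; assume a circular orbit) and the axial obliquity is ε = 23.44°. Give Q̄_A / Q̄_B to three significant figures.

— Configuration A (ϕ=+41.6°):
cos h₀ = −tan(+41.6°) tan(-18.500°) = 0.2971, h₀ = 1.2692 rad.
Bracket: h₀ sin ϕ sin δ + cos ϕ cos δ sin h₀ = 1.2692×0.66393×-0.31730 + 0.74780×0.94832×0.95486 = -0.267376 + 0.677142 = 0.409766.
Q̄ = (S_0/π) × [bracket] = (1361/π) × 0.409766 = 177.52 W/m².
— Configuration B (ϕ=+41.6°):
Solar longitude: L_s = 360° × (102 − 80)/365.25 = 21.684°.
sin δ = sin 23.44° × sin 21.684° = 0.14698, so δ = +8.452°.
cos h₀ = −tan(+41.6°) tan(+8.452°) = -0.1319, h₀ = 1.7031 rad.
Bracket: h₀ sin ϕ sin δ + cos ϕ cos δ sin h₀ = 1.7031×0.66393×0.14698 + 0.74780×0.98914×0.99126 = 0.166196 + 0.733214 = 0.899410.
Q̄ = (S_0/π) × [bracket] = (1361/π) × 0.899410 = 389.64 W/m².
Ratio Q̄_A / Q̄_B = 177.52 / 389.64 = 0.4556.

Q̄_A / Q̄_B ≈ 0.456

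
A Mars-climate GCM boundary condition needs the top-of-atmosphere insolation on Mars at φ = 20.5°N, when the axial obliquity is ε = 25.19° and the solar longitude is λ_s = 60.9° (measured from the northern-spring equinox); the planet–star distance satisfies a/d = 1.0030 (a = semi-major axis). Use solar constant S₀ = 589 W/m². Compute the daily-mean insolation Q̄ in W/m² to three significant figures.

Solar declination: sin δ = sin ε · sin λ_s = sin 25.19° × sin 60.9° = 0.37190, so δ = +21.833°.
cos H₀ = −tan(+20.5°) tan(+21.833°) = -0.1498, H₀ = 1.7212 rad.
Bracket: H₀ sin φ sin δ + cos φ cos δ sin H₀ = 1.7212×0.35021×0.37190 + 0.93667×0.92827×0.98872 = 0.224174 + 0.859675 = 1.083849.
Inverse-square distance factor (a/d)² = 1.0030² = 1.006009.
Q̄ = (S₀/π) × 1.006009 × [bracket] = (589/π) × 1.006009 × 1.083849 = 204.4 W/m².

Q̄ ≈ 204 W/m²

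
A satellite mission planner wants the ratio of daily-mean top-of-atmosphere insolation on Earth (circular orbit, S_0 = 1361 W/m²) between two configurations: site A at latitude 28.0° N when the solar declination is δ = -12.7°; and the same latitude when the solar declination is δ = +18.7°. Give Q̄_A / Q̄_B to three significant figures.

Q̄_A / Q̄_B ≈ 0.649

— Configuration A (ϕ=+28.0°):
cos h₀ = −tan(+28.0°) tan(-12.700°) = 0.1198, h₀ = 1.4507 rad.
Bracket: h₀ sin ϕ sin δ + cos ϕ cos δ sin h₀ = 1.4507×0.46947×-0.21985 + 0.88295×0.97553×0.99279 = -0.149731 + 0.855134 = 0.705403.
Q̄ = (S_0/π) × [bracket] = (1361/π) × 0.705403 = 305.59 W/m².
— Configuration B (ϕ=+28.0°):
cos h₀ = −tan(+28.0°) tan(+18.700°) = -0.1800, h₀ = 1.7518 rad.
Bracket: h₀ sin ϕ sin δ + cos ϕ cos δ sin h₀ = 1.7518×0.46947×0.32061 + 0.88295×0.94721×0.98367 = 0.263675 + 0.822682 = 1.086357.
Q̄ = (S_0/π) × [bracket] = (1361/π) × 1.086357 = 470.63 W/m².
Ratio Q̄_A / Q̄_B = 305.59 / 470.63 = 0.6493.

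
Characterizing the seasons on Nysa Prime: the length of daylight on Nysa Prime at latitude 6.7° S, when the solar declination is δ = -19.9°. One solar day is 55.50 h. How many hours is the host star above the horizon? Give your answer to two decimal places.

cos h₀ = −tan ϕ · tan δ = −tan(-6.7°) × tan(-19.900°) = -0.0425, so h₀ = 1.6133 rad = 92.44°.
Daylight = 2h₀/(2π) × 55.50 h = (1.6133/π) × 55.50 = 28.50 h.

28.50 h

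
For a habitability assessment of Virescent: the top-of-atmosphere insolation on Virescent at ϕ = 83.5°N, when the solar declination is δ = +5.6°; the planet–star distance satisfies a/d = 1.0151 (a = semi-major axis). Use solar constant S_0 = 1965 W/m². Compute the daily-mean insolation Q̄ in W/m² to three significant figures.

Q̄ ≈ 200 W/m²

cos h₀ = −tan(+83.5°) tan(+5.600°) = -0.8606, h₀ = 2.6072 rad.
Bracket: h₀ sin ϕ sin δ + cos ϕ cos δ sin h₀ = 2.6072×0.99357×0.09758 + 0.11320×0.99523×0.50931 = 0.252775 + 0.057379 = 0.310154.
Inverse-square distance factor (a/d)² = 1.0151² = 1.030428.
Q̄ = (S_0/π) × 1.030428 × [bracket] = (1965/π) × 1.030428 × 0.310154 = 199.9 W/m².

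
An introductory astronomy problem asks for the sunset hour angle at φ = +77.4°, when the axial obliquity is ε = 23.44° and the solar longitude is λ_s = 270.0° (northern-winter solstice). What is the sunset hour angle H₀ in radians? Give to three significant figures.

Solar declination: sin δ = sin ε · sin λ_s = sin 23.44° × sin 270.0° = -0.39779, so δ = -23.440°.
cos H₀ = −tan φ · tan δ = 1.9397 ≥ 1, so the Sun never rises (polar night) and H₀ = 0.

H₀ = 0.00 rad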